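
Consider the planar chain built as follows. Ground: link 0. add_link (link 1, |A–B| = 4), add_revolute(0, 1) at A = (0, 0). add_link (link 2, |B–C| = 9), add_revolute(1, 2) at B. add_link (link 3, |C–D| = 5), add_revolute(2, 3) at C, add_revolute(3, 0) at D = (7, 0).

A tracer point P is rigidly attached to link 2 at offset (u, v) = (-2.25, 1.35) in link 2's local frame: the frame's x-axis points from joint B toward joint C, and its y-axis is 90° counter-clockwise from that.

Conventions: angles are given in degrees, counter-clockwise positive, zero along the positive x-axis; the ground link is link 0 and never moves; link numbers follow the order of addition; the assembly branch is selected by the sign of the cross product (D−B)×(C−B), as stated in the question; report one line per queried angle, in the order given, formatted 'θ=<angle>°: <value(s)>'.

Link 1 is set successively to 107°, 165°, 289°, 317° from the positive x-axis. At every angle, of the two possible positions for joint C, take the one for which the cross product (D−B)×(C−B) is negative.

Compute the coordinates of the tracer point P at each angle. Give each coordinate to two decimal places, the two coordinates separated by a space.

A=(0,0), D=(7.00,0)
θ=107°: B = A + 4.00·(cos107°, sin107°) = (-1.1695, 3.8252)
θ=107°: |BD| = 9.0207
θ=107°: circle(B,9.00) ∩ circle(D,5.00): a=7.6143, h=4.7981
θ=107°:   candidates: C₊=(7.7610,4.9418) cross=43.283; C₋=(3.6917,-3.7490) cross=-43.283
θ=107°:   branch - wants cross < 0 → take C=(3.6917,-3.7490) (cross=-43.283)
θ=107°: ex = (C−B)/|BC| = (0.5401,-0.8416); ey = (0.8416,0.5401)
θ=107°: P = B + -2.25·ex + 1.35·ey = (-1.2486,6.4480)
θ=165°: B = A + 4.00·(cos165°, sin165°) = (-3.8637, 1.0353)
θ=165°: |BD| = 10.9129
θ=165°: circle(B,9.00) ∩ circle(D,5.00): a=8.0222, h=4.0797
θ=165°:   candidates: C₊=(4.5094,4.3355) cross=44.521; C₋=(3.7353,-3.7871) cross=-44.521
θ=165°:   branch - wants cross < 0 → take C=(3.7353,-3.7871) (cross=-44.521)
θ=165°: ex = (C−B)/|BC| = (0.8443,-0.5358); ey = (0.5358,0.8443)
θ=165°: P = B + -2.25·ex + 1.35·ey = (-5.0401,3.3807)
θ=289°: B = A + 4.00·(cos289°, sin289°) = (1.3023, -3.7821)
θ=289°: |BD| = 6.8387
θ=289°: circle(B,9.00) ∩ circle(D,5.00): a=7.5137, h=4.9542
θ=289°:   candidates: C₊=(4.8225,4.5009) cross=33.881; C₋=(10.3022,-3.7544) cross=-33.881
θ=289°:   branch - wants cross < 0 → take C=(10.3022,-3.7544) (cross=-33.881)
θ=289°: ex = (C−B)/|BC| = (1.0000,0.0031); ey = (-0.0031,1.0000)
θ=289°: P = B + -2.25·ex + 1.35·ey = (-0.9519,-2.4390)
θ=317°: B = A + 4.00·(cos317°, sin317°) = (2.9254, -2.7280)
θ=317°: |BD| = 4.9035
θ=317°: circle(B,9.00) ∩ circle(D,5.00): a=8.1620, h=3.7924
θ=317°:   candidates: C₊=(7.5978,4.9641) cross=18.596; C₋=(11.8175,-1.3385) cross=-18.596
θ=317°:   branch - wants cross < 0 → take C=(11.8175,-1.3385) (cross=-18.596)
θ=317°: ex = (C−B)/|BC| = (0.9880,0.1544); ey = (-0.1544,0.9880)
θ=317°: P = B + -2.25·ex + 1.35·ey = (0.4940,-1.7416)

θ=107°: -1.25 6.45
θ=165°: -5.04 3.38
θ=289°: -0.95 -2.44
θ=317°: 0.49 -1.74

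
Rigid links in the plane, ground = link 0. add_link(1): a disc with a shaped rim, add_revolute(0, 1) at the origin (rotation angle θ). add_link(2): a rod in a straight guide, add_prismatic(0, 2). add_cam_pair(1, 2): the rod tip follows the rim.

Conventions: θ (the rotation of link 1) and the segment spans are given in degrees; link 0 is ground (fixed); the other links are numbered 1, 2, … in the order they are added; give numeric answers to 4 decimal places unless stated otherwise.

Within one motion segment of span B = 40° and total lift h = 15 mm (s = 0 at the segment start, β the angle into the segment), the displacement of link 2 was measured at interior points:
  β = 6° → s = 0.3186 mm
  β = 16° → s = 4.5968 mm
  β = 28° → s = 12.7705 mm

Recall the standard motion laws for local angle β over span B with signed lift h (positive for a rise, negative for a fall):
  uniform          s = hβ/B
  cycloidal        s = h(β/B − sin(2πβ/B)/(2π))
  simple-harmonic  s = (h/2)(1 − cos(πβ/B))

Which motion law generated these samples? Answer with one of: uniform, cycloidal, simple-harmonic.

candidates at β/B = r: uniform s = h·r (linear in β); cycloidal s = h·(r − sin(2πr)/(2π)); simple-harmonic s = (h/2)(1 − cos(πr))
β=6°: printed 0.3186 | uniform 2.2500, cycloidal 0.3186, simple-harmonic 0.8175
β=16°: printed 4.5968 | uniform 6.0000, cycloidal 4.5968, simple-harmonic 5.1824
β=28°: printed 12.7705 | uniform 10.5000, cycloidal 12.7705, simple-harmonic 11.9084
only one law matches every sample → cycloidal

cycloidal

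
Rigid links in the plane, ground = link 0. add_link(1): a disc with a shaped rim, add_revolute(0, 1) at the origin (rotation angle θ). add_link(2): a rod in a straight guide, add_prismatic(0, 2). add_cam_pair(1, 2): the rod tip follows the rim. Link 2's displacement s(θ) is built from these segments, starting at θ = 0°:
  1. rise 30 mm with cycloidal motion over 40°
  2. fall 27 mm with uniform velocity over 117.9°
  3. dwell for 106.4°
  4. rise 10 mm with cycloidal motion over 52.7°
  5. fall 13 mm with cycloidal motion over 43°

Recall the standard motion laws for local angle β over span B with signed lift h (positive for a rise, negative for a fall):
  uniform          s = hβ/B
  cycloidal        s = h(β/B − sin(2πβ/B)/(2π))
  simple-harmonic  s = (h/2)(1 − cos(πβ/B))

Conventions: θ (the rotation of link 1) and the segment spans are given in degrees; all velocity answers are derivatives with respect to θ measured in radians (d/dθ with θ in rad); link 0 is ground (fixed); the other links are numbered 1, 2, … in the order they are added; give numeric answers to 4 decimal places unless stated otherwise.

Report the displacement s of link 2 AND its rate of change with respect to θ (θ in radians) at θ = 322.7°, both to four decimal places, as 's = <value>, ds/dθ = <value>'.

segment 1 (0° to 40°, cycloidal, h = 30) is passed completely: s = 0.0000 + (30) = 30.0000
segment 2 (40° to 157.9°, uniform, h = -27) is passed completely: s = 30.0000 + (-27) = 3.0000
segment 3 (157.9° to 264.3°, dwell): s unchanged at 3.0000
segment 4 (264.3° to 317°, cycloidal, h = 10) is passed completely: s = 3.0000 + (10) = 13.0000
θ = 322.7° falls in segment 5 (317° to 360°, cycloidal, h = -13): β = 322.7 − 317 = 5.7°, B = 43°; Δs = -13·(0.1326 − sin(2π·0.1326)/(2π)) = -0.1924; s = 13.0000 − 0.1924 = 12.8076
velocity in seg [317°–360°] (cycloidal), θ in radians: β = 5.7° = 0.0995 rad, B = 43° = 0.7505 rad; ds/dθ = (h/B)(1 − cos(2πβ/B)) = ((-13)/0.7505)(1 − cos(2π·0.1326)) = -5.668752 mm/rad

s = 12.8076, ds/dθ = -5.6688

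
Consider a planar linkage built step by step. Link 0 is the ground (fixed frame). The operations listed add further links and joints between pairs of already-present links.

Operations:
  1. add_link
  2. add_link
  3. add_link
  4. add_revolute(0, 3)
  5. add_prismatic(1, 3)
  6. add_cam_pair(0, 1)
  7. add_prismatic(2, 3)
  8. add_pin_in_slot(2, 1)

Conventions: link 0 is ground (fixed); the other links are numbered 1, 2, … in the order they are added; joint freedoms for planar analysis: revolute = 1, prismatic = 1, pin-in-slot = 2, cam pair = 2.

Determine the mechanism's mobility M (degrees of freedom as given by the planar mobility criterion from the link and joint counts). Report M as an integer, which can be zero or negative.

link 0 = ground. State L|J1|J2 = 1|0|0
+link1  2|0|0
+link2  3|0|0
+link3  4|0|0
R(0,3) f=1→J1  4|1|0
P(1,3) f=1→J1  4|2|0
C(0,1) f=2→J2  4|2|1
P(2,3) f=1→J1  4|3|1
PS(2,1) f=2→J2  4|3|2
M = 3(4−1)−2·3−2 = 9−6−2 = 1

M = 1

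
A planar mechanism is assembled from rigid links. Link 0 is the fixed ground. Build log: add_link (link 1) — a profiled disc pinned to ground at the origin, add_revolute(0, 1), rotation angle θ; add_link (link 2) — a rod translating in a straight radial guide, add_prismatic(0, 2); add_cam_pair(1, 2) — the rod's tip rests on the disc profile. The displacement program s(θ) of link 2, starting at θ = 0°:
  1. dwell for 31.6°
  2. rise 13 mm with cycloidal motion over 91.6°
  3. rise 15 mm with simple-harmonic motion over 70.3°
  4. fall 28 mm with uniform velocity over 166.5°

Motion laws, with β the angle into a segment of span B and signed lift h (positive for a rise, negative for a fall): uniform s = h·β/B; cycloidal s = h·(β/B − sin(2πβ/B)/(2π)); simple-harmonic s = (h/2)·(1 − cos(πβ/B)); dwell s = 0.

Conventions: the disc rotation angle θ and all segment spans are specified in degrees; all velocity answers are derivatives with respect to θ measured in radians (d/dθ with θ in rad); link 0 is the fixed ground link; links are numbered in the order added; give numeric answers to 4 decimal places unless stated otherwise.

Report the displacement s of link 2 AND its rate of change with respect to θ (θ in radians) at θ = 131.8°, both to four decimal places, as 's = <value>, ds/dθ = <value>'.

seg 1 [0°–31.6°] dwell: s stays 0.0000
seg 2 [31.6°–123.2°] cycloidal, h=13: full span → s += 13 → s = 13.0000
seg 3 [123.2°–193.5°] simple-harmonic, h=15: θ=131.8° here. β=8.6, B=70.3. 15/2·(1 − cos(π·0.1223)) = 0.5471 → s = 13.5471
velocity in seg [123.2°–193.5°] (simple-harmonic), θ in radians: β = 8.6° = 0.1501 rad, B = 70.3° = 1.2270 rad; ds/dθ = (πh/(2B)) sin(πβ/B) = (π·15/(2·1.2270)) sin(π·0.1223) = 7.199914 mm/rad

s = 13.5471, ds/dθ = 7.1999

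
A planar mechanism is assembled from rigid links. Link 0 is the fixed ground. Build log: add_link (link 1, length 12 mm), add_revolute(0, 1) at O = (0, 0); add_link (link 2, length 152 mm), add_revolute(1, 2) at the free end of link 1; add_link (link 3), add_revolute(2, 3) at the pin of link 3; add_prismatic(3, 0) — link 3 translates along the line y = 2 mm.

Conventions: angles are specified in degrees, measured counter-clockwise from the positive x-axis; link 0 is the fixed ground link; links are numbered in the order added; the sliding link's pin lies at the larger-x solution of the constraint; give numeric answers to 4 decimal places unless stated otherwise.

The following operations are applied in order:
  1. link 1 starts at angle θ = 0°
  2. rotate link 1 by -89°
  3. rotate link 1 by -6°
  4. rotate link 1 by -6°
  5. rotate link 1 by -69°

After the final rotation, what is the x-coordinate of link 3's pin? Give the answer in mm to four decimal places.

geometry: r = 12 mm, L = 152 mm, e = 2 mm; θ starts at 0°
rotate link 1 by -89°: θ ← 0° -89° = -89°
rotate link 1 by -6°: θ ← -89° -6° = -95°
rotate link 1 by -6°: θ ← -95° -6° = -101°
rotate link 1 by -69°: θ ← -101° -69° = -170°
crank pin P = (r cos θ, r sin θ) = (-11.817693, -2.083778)
h = r sin θ − e = -2.083778 − 2 = -4.083778
x = r cos θ + √(L² − h²) = -11.817693 + 151.945131 = 140.127438

140.1274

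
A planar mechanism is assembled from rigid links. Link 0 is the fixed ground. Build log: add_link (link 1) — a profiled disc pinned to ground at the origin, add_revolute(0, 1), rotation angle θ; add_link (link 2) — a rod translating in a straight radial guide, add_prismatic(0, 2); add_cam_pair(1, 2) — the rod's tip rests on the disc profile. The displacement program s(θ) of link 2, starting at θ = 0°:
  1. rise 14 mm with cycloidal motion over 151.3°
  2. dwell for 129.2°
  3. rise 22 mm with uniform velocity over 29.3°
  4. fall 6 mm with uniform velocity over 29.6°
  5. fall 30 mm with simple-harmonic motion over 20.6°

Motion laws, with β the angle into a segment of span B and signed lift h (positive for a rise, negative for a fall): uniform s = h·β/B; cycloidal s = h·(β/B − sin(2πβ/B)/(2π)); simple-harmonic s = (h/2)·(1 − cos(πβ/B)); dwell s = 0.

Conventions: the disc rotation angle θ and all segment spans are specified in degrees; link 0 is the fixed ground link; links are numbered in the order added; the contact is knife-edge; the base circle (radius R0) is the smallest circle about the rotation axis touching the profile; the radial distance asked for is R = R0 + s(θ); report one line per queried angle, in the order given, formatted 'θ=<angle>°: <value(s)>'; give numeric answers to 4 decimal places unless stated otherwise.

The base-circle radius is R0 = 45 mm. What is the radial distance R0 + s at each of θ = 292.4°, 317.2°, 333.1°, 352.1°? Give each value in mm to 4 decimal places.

seg 1 [0°–151.3°] cycloidal, h=14: full span → s += 14 → s = 14.0000
seg 2 [151.3°–280.5°] dwell: s stays 14.0000
seg 3 [280.5°–309.8°] uniform, h=22: θ=292.4° here. β=11.9, B=29.3. 22·11.9/29.3 = 8.9352 → s = 22.9352
seg 3 [280.5°–309.8°] uniform, h=22: full span → s += 22 → s = 36.0000
seg 4 [309.8°–339.4°] uniform, h=-6: θ=317.2° here. β=7.4, B=29.6. -6·7.4/29.6 = -1.5000 → s = 34.5000
seg 4 [309.8°–339.4°] uniform, h=-6: θ=333.1° here. β=23.3, B=29.6. -6·23.3/29.6 = -4.7230 → s = 31.2770
seg 4 [309.8°–339.4°] uniform, h=-6: full span → s += -6 → s = 30.0000
seg 5 [339.4°–360°] simple-harmonic, h=-30: θ=352.1° here. β=12.7, B=20.6. -30/2·(1 − cos(π·0.6165)) = -20.3684 → s = 9.6316
θ=292.4°: R = R0 + s = 45 + 22.9352 = 67.9352
θ=317.2°: R = R0 + s = 45 + 34.5000 = 79.5000
θ=333.1°: R = R0 + s = 45 + 31.2770 = 76.2770
θ=352.1°: R = R0 + s = 45 + 9.6316 = 54.6316

θ=292.4°: 67.9352
θ=317.2°: 79.5000
θ=333.1°: 76.2770
θ=352.1°: 54.6316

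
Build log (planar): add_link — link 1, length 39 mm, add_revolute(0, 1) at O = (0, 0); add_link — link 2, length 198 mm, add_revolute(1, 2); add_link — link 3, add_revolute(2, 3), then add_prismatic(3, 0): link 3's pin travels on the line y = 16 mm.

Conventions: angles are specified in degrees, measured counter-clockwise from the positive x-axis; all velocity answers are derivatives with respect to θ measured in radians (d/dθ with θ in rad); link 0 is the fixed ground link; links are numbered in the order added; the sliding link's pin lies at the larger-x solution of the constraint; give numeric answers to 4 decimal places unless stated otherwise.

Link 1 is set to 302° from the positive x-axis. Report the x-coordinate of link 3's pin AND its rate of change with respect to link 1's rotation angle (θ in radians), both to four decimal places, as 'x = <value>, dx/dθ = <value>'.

geometry: r = 39 mm, L = 198 mm, e = 16 mm
crank pin P = (r cos θ, r sin θ) = (20.666851, -33.073876)
h = r sin θ − e = -33.073876 − 16 = -49.073876
x = r cos θ + √(L² − h²) = 20.666851 + 191.822196 = 212.489047
dx/dθ = −r sin θ − h·r cos θ/√(L² − h²) (θ in radians; h = -49.073876) = 38.361077

x = 212.4890, dx/dθ = 38.3611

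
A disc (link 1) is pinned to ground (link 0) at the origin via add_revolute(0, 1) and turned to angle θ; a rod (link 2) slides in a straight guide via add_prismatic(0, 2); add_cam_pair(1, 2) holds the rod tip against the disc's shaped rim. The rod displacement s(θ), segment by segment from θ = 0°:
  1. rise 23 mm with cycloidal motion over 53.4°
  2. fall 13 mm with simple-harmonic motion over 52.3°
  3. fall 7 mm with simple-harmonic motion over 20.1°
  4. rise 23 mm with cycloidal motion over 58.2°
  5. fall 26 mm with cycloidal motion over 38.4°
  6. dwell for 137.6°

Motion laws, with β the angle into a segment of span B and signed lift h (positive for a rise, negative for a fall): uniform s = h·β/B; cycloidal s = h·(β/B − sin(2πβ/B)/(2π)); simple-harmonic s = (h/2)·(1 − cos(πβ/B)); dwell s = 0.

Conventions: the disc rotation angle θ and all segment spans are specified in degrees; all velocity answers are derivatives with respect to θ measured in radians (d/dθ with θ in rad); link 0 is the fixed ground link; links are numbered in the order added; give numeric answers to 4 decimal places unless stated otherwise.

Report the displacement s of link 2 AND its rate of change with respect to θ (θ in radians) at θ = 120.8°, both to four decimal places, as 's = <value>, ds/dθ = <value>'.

segment 1 (0° to 53.4°, cycloidal, h = 23) is passed completely: s = 0.0000 + (23) = 23.0000
segment 2 (53.4° to 105.7°, simple-harmonic, h = -13) is passed completely: s = 23.0000 + (-13) = 10.0000
θ = 120.8° falls in segment 3 (105.7° to 125.8°, simple-harmonic, h = -7): β = 120.8 − 105.7 = 15.1°, B = 20.1°; Δs = -7/2·(1 − cos(π·0.7512)) = -5.9845; s = 10.0000 − 5.9845 = 4.0155
velocity in seg [105.7°–125.8°] (simple-harmonic), θ in radians: β = 15.1° = 0.2635 rad, B = 20.1° = 0.3508 rad; ds/dθ = (πh/(2B)) sin(πβ/B) = (π·(-7)/(2·0.3508)) sin(π·0.7512) = -22.076278 mm/rad

s = 4.0155, ds/dθ = -22.0763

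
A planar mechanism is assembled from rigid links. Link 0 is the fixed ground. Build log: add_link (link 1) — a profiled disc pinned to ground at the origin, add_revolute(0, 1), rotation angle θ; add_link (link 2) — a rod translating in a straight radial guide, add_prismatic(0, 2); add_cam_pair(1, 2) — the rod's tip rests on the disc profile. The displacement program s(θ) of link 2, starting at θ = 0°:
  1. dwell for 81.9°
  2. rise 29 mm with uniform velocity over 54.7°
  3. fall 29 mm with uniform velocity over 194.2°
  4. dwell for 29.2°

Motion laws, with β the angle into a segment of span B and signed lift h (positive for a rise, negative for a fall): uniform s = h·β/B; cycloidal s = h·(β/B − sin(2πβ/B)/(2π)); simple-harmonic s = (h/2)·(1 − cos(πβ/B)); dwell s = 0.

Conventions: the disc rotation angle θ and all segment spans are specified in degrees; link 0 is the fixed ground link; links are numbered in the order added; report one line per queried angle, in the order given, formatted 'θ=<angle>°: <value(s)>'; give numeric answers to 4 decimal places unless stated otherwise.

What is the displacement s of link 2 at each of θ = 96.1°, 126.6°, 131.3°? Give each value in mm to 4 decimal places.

seg 1 [0°–81.9°] dwell: s stays 0.0000
seg 2 [81.9°–136.6°] uniform, h=29: θ=96.1° here. β=14.2, B=54.7. 29·14.2/54.7 = 7.5283 → s = 7.5283
seg 2 [81.9°–136.6°] uniform, h=29: θ=126.6° here. β=44.7, B=54.7. 29·44.7/54.7 = 23.6984 → s = 23.6984
seg 2 [81.9°–136.6°] uniform, h=29: θ=131.3° here. β=49.4, B=54.7. 29·49.4/54.7 = 26.1901 → s = 26.1901

θ=96.1°: 7.5283
θ=126.6°: 23.6984
θ=131.3°: 26.1901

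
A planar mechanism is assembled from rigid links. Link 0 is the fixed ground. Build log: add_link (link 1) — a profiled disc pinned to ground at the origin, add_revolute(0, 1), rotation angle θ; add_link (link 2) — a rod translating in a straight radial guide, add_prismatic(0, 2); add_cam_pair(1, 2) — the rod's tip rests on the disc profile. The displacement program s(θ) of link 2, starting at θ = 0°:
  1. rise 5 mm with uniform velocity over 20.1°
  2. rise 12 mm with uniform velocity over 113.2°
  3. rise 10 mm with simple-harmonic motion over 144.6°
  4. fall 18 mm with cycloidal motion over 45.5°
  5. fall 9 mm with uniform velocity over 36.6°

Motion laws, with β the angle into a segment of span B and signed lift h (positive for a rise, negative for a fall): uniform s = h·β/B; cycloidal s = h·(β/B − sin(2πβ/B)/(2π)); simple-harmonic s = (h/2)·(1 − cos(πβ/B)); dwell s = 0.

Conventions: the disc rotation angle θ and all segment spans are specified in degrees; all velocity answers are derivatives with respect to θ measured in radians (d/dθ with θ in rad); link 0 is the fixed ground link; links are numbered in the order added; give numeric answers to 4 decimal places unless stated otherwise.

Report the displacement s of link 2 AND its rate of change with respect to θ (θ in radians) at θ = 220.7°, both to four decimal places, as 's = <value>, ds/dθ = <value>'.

seg 1 [0°–20.1°] uniform, h=5: full span → s += 5 → s = 5.0000
seg 2 [20.1°–133.3°] uniform, h=12: full span → s += 12 → s = 17.0000
seg 3 [133.3°–277.9°] simple-harmonic, h=10: θ=220.7° here. β=87.4, B=144.6. 10/2·(1 − cos(π·0.6044)) = 6.6111 → s = 23.6111
velocity in seg [133.3°–277.9°] (simple-harmonic), θ in radians: β = 87.4° = 1.5254 rad, B = 144.6° = 2.5237 rad; ds/dθ = (πh/(2B)) sin(πβ/B) = (π·10/(2·2.5237)) sin(π·0.6044) = 5.892124 mm/rad

s = 23.6111, ds/dθ = 5.8921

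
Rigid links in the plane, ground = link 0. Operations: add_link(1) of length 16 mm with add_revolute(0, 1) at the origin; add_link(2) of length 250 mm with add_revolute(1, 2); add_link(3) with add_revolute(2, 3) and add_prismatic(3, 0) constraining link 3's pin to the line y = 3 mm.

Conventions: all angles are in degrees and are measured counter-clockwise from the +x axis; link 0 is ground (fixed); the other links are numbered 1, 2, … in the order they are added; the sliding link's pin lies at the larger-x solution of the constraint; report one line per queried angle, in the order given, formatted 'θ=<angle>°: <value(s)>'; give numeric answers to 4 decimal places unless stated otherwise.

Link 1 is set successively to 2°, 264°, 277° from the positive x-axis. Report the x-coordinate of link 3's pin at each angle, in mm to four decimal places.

geometry: r = 16 mm, L = 250 mm, e = 3 mm
θ=2°: crank pin P = (r cos θ, r sin θ) = (15.990253, 0.558392)
θ=2°: h = r sin θ − e = 0.558392 − 3 = -2.441608
θ=2°: x = r cos θ + √(L² − h²) = 15.990253 + 249.988077 = 265.978330
θ=264°: crank pin P = (r cos θ, r sin θ) = (-1.672455, -15.912350)
θ=264°: h = r sin θ − e = -15.912350 − 3 = -18.912350
θ=264°: x = r cos θ + √(L² − h²) = -1.672455 + 249.283620 = 247.611164
θ=277°: crank pin P = (r cos θ, r sin θ) = (1.949909, -15.880738)
θ=277°: h = r sin θ − e = -15.880738 − 3 = -18.880738
θ=277°: x = r cos θ + √(L² − h²) = 1.949909 + 249.286016 = 251.235925

θ=2°: 265.9783
θ=264°: 247.6112
θ=277°: 251.2359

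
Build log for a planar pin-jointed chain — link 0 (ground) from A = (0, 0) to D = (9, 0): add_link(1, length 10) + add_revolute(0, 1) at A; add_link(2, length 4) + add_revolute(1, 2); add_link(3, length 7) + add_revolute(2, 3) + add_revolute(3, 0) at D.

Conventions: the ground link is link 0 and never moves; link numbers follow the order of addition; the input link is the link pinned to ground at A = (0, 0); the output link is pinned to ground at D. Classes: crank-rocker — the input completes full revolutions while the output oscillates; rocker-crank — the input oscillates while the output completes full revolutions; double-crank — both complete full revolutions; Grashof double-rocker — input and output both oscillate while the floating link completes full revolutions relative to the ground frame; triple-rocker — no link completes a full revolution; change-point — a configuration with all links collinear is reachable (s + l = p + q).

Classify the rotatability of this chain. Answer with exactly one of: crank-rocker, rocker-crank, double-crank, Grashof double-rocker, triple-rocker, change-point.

lengths: ground=9, input=10, coupler=4, output=7
sorted: s=4 (shortest), l=10 (longest), p+q=16
s + l = 14 vs p + q = 16
s + l < p + q (Grashof) with shortest = coupler link → Grashof double-rocker

Grashof double-rocker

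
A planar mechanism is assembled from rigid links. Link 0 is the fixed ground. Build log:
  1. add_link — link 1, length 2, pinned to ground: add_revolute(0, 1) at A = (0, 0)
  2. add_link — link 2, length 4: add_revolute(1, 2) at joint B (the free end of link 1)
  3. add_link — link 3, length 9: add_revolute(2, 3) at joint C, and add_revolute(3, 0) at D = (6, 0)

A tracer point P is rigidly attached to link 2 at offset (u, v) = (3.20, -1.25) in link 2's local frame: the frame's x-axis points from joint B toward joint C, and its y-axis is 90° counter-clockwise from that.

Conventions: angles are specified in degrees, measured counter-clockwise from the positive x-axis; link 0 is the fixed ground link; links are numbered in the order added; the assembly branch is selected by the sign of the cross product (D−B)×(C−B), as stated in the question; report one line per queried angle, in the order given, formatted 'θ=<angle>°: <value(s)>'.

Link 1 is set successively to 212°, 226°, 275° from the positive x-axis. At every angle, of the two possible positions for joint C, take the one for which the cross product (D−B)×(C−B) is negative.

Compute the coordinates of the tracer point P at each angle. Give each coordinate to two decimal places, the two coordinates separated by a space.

A=(0,0), D=(6.00,0)
θ=212°: B = A + 2.00·(cos212°, sin212°) = (-1.6961, -1.0598)
θ=212°: |BD| = 7.7687
θ=212°: circle(B,4.00) ∩ circle(D,9.00): a=-0.2991, h=3.9888
θ=212°:   candidates: C₊=(-2.5365,2.8509) cross=30.988; C₋=(-1.4482,-5.0521) cross=-30.988
θ=212°:   branch - wants cross < 0 → take C=(-1.4482,-5.0521) (cross=-30.988)
θ=212°: ex = (C−B)/|BC| = (0.0620,-0.9981); ey = (0.9981,0.0620)
θ=212°: P = B + 3.20·ex + -1.25·ey = (-2.7454,-4.3312)
θ=226°: B = A + 2.00·(cos226°, sin226°) = (-1.3893, -1.4387)
θ=226°: |BD| = 7.5281
θ=226°: circle(B,4.00) ∩ circle(D,9.00): a=-0.5531, h=3.9616
θ=226°:   candidates: C₊=(-2.6894,2.3442) cross=29.823; C₋=(-1.1752,-5.4329) cross=-29.823
θ=226°:   branch - wants cross < 0 → take C=(-1.1752,-5.4329) (cross=-29.823)
θ=226°: ex = (C−B)/|BC| = (0.0535,-0.9986); ey = (0.9986,0.0535)
θ=226°: P = B + 3.20·ex + -1.25·ey = (-2.4662,-4.7010)
θ=275°: B = A + 2.00·(cos275°, sin275°) = (0.1743, -1.9924)
θ=275°: |BD| = 6.1570
θ=275°: circle(B,4.00) ∩ circle(D,9.00): a=-2.2001, h=3.3406
θ=275°:   candidates: C₊=(-2.9884,0.4565) cross=20.568; C₋=(-0.8264,-5.8652) cross=-20.568
θ=275°:   branch - wants cross < 0 → take C=(-0.8264,-5.8652) (cross=-20.568)
θ=275°: ex = (C−B)/|BC| = (-0.2502,-0.9682); ey = (0.9682,-0.2502)
θ=275°: P = B + 3.20·ex + -1.25·ey = (-1.8365,-4.7779)

θ=212°: -2.75 -4.33
θ=226°: -2.47 -4.70
θ=275°: -1.84 -4.78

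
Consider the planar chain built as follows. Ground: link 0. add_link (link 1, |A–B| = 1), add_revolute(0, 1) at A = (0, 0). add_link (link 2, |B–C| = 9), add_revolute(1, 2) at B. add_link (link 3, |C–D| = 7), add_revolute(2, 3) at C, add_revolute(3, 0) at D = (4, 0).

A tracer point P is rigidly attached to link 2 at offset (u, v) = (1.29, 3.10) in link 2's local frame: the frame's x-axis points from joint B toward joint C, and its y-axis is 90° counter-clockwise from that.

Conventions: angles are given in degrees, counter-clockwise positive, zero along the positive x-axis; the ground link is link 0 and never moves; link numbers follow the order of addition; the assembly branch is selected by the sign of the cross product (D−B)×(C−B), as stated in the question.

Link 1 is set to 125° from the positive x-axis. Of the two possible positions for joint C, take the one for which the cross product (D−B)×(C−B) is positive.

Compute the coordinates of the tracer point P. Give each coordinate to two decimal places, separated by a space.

A=(0,0), D=(4.00,0)
B = A + 1.00·(cos125°, sin125°) = (-0.5736, 0.8192)
|BD| = 4.6464
circle(B,9.00) ∩ circle(D,7.00): a=5.7667, h=6.9098
  candidates: C₊=(6.3210,6.6040) cross=32.105; C₋=(3.8846,-6.9990) cross=-32.105
  branch + wants cross > 0 → take C=(6.3210,6.6040) (cross=32.105)
ex = (C−B)/|BC| = (0.7661,0.6428); ey = (-0.6428,0.7661)
P = B + 1.29·ex + 3.10·ey = (-1.5779,4.0231)

-1.58 4.02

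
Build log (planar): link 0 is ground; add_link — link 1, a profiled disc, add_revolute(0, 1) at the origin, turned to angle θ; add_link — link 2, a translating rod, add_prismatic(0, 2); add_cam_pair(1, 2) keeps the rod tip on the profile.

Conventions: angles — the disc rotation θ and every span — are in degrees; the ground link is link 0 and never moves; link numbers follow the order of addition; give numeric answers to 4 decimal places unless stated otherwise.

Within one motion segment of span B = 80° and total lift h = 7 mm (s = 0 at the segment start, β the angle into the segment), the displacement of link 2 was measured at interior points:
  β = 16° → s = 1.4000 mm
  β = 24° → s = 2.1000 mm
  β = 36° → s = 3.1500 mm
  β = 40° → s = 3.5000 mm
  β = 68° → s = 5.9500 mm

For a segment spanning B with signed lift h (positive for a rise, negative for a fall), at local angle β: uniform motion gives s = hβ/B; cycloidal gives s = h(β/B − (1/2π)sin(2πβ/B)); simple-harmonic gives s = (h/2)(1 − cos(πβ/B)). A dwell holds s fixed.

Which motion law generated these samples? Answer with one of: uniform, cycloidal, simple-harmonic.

candidates at β/B = r: uniform s = h·r (linear in β); cycloidal s = h·(r − sin(2πr)/(2π)); simple-harmonic s = (h/2)(1 − cos(πr))
β=16°: printed 1.4000 | uniform 1.4000, cycloidal 0.3404, simple-harmonic 0.6684
β=24°: printed 2.1000 | uniform 2.1000, cycloidal 1.0404, simple-harmonic 1.4428
β=36°: printed 3.1500 | uniform 3.1500, cycloidal 2.8057, simple-harmonic 2.9525
β=40°: printed 3.5000 | uniform 3.5000, cycloidal 3.5000, simple-harmonic 3.5000
β=68°: printed 5.9500 | uniform 5.9500, cycloidal 6.8513, simple-harmonic 6.6185
only one law matches every sample → uniform

uniform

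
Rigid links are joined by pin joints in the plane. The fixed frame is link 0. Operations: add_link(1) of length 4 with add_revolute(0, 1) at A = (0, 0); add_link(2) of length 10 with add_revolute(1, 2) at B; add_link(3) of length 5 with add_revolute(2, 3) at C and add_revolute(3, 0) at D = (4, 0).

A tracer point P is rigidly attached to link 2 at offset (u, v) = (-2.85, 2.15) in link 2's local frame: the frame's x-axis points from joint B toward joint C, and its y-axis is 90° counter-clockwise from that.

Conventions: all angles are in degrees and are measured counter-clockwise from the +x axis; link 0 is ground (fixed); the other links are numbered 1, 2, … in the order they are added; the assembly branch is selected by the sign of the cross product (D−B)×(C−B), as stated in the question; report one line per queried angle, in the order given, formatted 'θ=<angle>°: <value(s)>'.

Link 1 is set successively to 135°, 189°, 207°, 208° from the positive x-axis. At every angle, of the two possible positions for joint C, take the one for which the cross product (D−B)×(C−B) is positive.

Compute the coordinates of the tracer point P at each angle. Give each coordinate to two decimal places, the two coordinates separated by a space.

A=(0,0), D=(4.00,0)
θ=135°: B = A + 4.00·(cos135°, sin135°) = (-2.8284, 2.8284)
θ=135°: |BD| = 7.3910
θ=135°: circle(B,10.00) ∩ circle(D,5.00): a=8.7692, h=4.8063
θ=135°:   candidates: C₊=(7.1126,3.9130) cross=35.524; C₋=(3.4340,-4.9679) cross=-35.524
θ=135°:   branch + wants cross > 0 → take C=(7.1126,3.9130) (cross=35.524)
θ=135°: ex = (C−B)/|BC| = (0.9941,0.1085); ey = (-0.1085,0.9941)
θ=135°: P = B + -2.85·ex + 2.15·ey = (-5.8948,4.6566)
θ=189°: B = A + 4.00·(cos189°, sin189°) = (-3.9508, -0.6257)
θ=189°: |BD| = 7.9753
θ=189°: circle(B,10.00) ∩ circle(D,5.00): a=8.6897, h=4.9487
θ=189°:   candidates: C₊=(4.3239,4.9895) cross=39.468; C₋=(5.1004,-4.8774) cross=-39.468
θ=189°:   branch + wants cross > 0 → take C=(4.3239,4.9895) (cross=39.468)
θ=189°: ex = (C−B)/|BC| = (0.8275,0.5615); ey = (-0.5615,0.8275)
θ=189°: P = B + -2.85·ex + 2.15·ey = (-7.5163,-0.4470)
θ=207°: B = A + 4.00·(cos207°, sin207°) = (-3.5640, -1.8160)
θ=207°: |BD| = 7.7790
θ=207°: circle(B,10.00) ∩ circle(D,5.00): a=8.7102, h=4.9125
θ=207°:   candidates: C₊=(3.7587,4.9942) cross=38.214; C₋=(6.0523,-4.5594) cross=-38.214
θ=207°:   branch + wants cross > 0 → take C=(3.7587,4.9942) (cross=38.214)
θ=207°: ex = (C−B)/|BC| = (0.7323,0.6810); ey = (-0.6810,0.7323)
θ=207°: P = B + -2.85·ex + 2.15·ey = (-7.1152,-2.1825)
θ=208°: B = A + 4.00·(cos208°, sin208°) = (-3.5318, -1.8779)
θ=208°: |BD| = 7.7624
θ=208°: circle(B,10.00) ∩ circle(D,5.00): a=8.7122, h=4.9090
θ=208°:   candidates: C₊=(3.7340,4.9929) cross=38.105; C₋=(6.1092,-4.5334) cross=-38.105
θ=208°:   branch + wants cross > 0 → take C=(3.7340,4.9929) (cross=38.105)
θ=208°: ex = (C−B)/|BC| = (0.7266,0.6871); ey = (-0.6871,0.7266)
θ=208°: P = B + -2.85·ex + 2.15·ey = (-7.0798,-2.2739)

θ=135°: -5.89 4.66
θ=189°: -7.52 -0.45
θ=207°: -7.12 -2.18
θ=208°: -7.08 -2.27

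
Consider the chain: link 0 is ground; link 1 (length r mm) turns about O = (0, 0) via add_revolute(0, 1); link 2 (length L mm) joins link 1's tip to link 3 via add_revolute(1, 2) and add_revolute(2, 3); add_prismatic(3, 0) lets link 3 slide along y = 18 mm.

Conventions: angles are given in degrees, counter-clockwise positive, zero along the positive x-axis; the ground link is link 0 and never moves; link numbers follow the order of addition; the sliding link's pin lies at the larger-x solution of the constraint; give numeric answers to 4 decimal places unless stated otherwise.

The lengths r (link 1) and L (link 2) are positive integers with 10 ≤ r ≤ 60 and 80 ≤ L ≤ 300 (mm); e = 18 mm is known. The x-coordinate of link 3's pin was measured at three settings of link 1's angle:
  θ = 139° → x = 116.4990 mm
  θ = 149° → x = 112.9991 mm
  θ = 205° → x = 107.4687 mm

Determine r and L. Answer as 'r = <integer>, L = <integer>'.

constraint per measurement: (x − r cos θ)² + (r sin θ − e)² = L²
subtracting the θ₁ and θ₂ equations cancels the r² and L² terms:
r = (x₁² − x₂²) / (2[(x₁cos θ₁ + e sin θ₁) − (x₂cos θ₂ + e sin θ₂)]) = 34.9999 → r = 35
L² = (x₁ − r cos θ₁)² + (r sin θ₁ − e)² = 20448.9864 → L = 143.0000 → L = 143
check at θ₃=205°: x = 107.4687 (printed 107.4687) ✓

r = 35, L = 143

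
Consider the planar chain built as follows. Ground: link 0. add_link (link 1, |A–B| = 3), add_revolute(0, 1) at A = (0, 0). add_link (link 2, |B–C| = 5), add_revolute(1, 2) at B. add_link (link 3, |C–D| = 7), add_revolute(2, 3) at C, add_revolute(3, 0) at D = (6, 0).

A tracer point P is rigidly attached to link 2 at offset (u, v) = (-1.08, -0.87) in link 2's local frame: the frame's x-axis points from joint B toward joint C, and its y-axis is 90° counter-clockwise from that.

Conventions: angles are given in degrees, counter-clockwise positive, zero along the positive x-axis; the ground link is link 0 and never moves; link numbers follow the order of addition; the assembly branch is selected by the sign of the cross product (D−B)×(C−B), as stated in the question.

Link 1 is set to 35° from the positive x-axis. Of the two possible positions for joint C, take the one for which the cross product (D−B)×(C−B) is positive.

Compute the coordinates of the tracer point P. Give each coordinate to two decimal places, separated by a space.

A=(0,0), D=(6.00,0)
B = A + 3.00·(cos35°, sin35°) = (2.4575, 1.7207)
|BD| = 3.9383
circle(B,5.00) ∩ circle(D,7.00): a=-1.0778, h=4.8825
  candidates: C₊=(3.6212,6.5834) cross=19.229; C₋=(-0.6453,-2.2001) cross=-19.229
  branch + wants cross > 0 → take C=(3.6212,6.5834) (cross=19.229)
ex = (C−B)/|BC| = (0.2327,0.9725); ey = (-0.9725,0.2327)
P = B + -1.08·ex + -0.87·ey = (3.0522,0.4679)

3.05 0.47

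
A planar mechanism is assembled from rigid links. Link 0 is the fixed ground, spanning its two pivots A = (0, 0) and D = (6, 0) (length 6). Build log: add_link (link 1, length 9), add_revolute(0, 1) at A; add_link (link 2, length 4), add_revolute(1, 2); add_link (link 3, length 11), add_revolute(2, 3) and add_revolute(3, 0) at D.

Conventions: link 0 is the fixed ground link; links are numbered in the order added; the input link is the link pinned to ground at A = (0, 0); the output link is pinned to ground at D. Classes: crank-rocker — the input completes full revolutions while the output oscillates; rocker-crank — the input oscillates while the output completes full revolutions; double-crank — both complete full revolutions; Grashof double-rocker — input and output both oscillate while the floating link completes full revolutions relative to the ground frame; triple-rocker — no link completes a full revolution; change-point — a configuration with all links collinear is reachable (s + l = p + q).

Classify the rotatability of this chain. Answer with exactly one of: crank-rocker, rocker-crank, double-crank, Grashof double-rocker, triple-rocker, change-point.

lengths: ground=6, input=9, coupler=4, output=11
sorted: s=4 (shortest), l=11 (longest), p+q=15
s + l = 15 vs p + q = 15
s + l = p + q → change-point (collinear configuration reachable)

change-point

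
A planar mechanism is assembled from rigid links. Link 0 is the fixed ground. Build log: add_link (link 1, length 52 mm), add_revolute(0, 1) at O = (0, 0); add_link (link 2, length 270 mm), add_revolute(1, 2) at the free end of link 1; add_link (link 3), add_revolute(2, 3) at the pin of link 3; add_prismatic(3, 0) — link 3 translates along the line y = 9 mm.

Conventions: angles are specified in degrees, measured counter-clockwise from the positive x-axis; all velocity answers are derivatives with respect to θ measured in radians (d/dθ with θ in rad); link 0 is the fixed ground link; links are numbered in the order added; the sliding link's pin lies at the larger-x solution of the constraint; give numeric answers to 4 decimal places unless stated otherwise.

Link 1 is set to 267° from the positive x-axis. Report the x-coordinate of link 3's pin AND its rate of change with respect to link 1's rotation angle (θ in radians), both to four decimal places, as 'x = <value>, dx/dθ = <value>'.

geometry: r = 52 mm, L = 270 mm, e = 9 mm
crank pin P = (r cos θ, r sin θ) = (-2.721470, -51.928736)
h = r sin θ − e = -51.928736 − 9 = -60.928736
x = r cos θ + √(L² − h²) = -2.721470 + 263.035528 = 260.314059
dx/dθ = −r sin θ − h·r cos θ/√(L² − h²) (θ in radians; h = -60.928736) = 51.298343

x = 260.3141, dx/dθ = 51.2983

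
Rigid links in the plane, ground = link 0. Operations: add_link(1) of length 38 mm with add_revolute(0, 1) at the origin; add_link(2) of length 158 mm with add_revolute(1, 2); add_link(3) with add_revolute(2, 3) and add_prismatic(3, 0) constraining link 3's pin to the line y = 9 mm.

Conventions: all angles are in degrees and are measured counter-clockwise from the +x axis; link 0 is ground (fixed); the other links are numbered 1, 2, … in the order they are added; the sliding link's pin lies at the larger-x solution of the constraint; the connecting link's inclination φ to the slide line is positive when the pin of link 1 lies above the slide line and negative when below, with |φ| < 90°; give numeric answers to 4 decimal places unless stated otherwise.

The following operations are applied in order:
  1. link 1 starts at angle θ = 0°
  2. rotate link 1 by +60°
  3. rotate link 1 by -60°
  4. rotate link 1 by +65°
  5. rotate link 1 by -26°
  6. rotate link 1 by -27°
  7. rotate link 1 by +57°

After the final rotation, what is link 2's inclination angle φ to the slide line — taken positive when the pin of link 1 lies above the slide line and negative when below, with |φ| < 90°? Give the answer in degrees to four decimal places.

geometry: r = 38 mm, L = 158 mm, e = 9 mm; θ starts at 0°
rotate link 1 by +60°: θ ← 0° +60° = 60°
rotate link 1 by -60°: θ ← 60° -60° = 0°
rotate link 1 by +65°: θ ← 0° +65° = 65°
rotate link 1 by -26°: θ ← 65° -26° = 39°
rotate link 1 by -27°: θ ← 39° -27° = 12°
rotate link 1 by +57°: θ ← 12° +57° = 69°
h = r sin θ − e = 35.476056 − 9 = 26.476056
sin φ = h / L = 26.476056 / 158 = 0.16756998
φ = arcsin(0.16756998) = 9.646562°

9.6466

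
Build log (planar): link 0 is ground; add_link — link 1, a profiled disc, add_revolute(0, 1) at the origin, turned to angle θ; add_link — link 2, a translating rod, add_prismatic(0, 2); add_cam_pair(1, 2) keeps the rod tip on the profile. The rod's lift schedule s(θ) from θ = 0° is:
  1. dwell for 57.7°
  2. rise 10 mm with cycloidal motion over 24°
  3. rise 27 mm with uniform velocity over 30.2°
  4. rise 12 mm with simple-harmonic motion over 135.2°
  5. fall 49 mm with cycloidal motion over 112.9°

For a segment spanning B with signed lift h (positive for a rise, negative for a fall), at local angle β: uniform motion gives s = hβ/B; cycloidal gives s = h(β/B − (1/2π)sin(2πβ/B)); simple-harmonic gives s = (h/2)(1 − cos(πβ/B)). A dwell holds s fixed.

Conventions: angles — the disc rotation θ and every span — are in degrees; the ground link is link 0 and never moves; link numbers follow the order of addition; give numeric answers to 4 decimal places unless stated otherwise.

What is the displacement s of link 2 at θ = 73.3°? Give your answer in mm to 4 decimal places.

seg 1 [0°–57.7°] dwell: s stays 0.0000
seg 2 [57.7°–81.7°] cycloidal, h=10: θ=73.3° here. β=15.6, B=24. 10·(0.6500 − sin(2π·0.6500)/(2π)) = 7.7876 → s = 7.7876

7.7876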